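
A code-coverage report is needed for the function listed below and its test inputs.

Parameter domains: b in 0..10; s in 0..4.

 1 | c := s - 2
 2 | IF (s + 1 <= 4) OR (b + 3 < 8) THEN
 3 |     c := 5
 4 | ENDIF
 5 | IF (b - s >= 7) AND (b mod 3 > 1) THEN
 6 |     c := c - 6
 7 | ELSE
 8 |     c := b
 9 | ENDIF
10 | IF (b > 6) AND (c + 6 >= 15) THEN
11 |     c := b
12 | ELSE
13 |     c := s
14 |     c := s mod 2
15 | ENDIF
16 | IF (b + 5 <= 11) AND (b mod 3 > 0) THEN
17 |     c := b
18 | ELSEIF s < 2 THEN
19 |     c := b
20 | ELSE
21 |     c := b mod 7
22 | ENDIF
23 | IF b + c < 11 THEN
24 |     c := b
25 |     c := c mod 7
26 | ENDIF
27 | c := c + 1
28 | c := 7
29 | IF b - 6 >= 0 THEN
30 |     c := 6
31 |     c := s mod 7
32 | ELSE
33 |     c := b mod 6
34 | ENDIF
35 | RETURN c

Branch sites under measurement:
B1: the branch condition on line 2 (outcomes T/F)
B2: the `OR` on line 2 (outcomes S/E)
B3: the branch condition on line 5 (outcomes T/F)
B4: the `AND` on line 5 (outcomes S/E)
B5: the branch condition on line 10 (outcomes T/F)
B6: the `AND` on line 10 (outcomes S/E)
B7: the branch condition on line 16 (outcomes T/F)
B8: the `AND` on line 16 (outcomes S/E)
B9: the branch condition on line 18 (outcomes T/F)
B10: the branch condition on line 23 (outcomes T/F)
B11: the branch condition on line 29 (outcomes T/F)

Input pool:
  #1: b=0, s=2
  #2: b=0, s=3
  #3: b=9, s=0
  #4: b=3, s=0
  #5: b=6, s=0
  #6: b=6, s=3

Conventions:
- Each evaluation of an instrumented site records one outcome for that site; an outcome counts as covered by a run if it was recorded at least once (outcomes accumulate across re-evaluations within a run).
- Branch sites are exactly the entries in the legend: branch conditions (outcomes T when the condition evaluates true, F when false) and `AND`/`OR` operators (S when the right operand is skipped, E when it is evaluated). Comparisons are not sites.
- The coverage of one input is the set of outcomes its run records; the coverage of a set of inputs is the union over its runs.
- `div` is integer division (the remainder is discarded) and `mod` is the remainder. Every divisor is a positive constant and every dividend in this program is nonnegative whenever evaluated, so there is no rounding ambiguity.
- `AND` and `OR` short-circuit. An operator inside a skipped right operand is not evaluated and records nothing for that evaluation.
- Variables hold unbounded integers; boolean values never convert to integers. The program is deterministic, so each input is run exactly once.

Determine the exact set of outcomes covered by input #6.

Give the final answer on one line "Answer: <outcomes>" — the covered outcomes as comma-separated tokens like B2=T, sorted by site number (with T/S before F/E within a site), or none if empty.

Tracing the run of input #6 (b=6, s=3):
  B2->S, B1->T, B4->S, B3->F, B6->S, B5->F, B8->E, B7->F, B9->F, B10->F
  B11->T
as a set, this run covers: B1=T, B2=S, B3=F, B4=S, B5=F, B6=S, B7=F, B8=E, B9=F, B10=F, B11=T

Answer: B1=T, B2=S, B3=F, B4=S, B5=F, B6=S, B7=F, B8=E, B9=F, B10=F, B11=T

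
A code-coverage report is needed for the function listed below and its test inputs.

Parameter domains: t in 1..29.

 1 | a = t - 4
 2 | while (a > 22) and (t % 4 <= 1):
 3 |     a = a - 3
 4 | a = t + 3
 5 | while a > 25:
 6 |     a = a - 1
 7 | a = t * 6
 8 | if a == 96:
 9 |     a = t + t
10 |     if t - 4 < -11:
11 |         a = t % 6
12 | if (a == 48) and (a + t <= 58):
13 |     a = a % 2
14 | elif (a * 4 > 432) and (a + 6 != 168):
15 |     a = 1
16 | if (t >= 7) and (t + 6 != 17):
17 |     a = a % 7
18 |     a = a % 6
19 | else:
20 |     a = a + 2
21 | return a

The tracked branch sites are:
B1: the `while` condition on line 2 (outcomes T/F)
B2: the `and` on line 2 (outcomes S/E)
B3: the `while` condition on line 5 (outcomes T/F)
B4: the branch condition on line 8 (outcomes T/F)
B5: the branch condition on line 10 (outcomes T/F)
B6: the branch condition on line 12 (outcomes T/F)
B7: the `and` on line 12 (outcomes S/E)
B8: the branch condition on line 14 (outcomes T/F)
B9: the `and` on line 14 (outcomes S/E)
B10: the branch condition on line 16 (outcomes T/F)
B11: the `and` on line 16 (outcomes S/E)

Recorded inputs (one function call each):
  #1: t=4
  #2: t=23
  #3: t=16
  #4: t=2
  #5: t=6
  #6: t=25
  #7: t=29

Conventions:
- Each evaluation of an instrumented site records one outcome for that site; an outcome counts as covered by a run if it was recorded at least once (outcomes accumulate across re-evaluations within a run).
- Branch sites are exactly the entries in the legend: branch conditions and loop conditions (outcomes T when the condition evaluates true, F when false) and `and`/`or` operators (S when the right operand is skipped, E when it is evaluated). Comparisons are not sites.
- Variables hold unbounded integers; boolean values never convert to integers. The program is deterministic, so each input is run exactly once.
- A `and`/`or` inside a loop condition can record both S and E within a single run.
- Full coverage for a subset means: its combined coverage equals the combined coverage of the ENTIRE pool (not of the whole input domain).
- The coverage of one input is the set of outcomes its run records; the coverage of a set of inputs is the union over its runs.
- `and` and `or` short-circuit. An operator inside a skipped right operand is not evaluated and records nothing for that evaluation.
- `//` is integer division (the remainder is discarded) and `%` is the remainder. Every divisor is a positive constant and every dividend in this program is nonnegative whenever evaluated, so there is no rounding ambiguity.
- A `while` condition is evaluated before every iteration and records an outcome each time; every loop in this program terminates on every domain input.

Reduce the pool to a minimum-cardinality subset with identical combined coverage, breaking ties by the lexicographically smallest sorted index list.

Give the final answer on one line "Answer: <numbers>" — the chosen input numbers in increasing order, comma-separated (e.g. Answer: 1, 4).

run #1 (t=4) runs B2->S, B1->F, B3->F, B4->F, B7->S, B6->F, B9->S, B8->F, B11->S, B10->F; records B1=F, B2=S, B3=F, B4=F, B6=F, B7=S, B8=F, B9=S, B10=F, B11=S
run #2 (t=23) runs B2->S, B1->F, B3->T, B3->F, B4->F, B7->S, B6->F, B9->E, B8->T, B11->E, B10->T; records B1=F, B2=S, B3=T, B3=F, B4=F, B6=F, B7=S, B8=T, B9=E, B10=T, B11=E
run #3 (t=16) runs B2->S, B1->F, B3->F, B4->T, B5->F, B7->S, B6->F, B9->S, B8->F, B11->E, B10->T; records B1=F, B2=S, B3=F, B4=T, B5=F, B6=F, B7=S, B8=F, B9=S, B10=T, B11=E
run #4 (t=2) runs B2->S, B1->F, B3->F, B4->F, B7->S, B6->F, B9->S, B8->F, B11->S, B10->F; records B1=F, B2=S, B3=F, B4=F, B6=F, B7=S, B8=F, B9=S, B10=F, B11=S
run #5 (t=6) runs B2->S, B1->F, B3->F, B4->F, B7->S, B6->F, B9->S, B8->F, B11->S, B10->F; records B1=F, B2=S, B3=F, B4=F, B6=F, B7=S, B8=F, B9=S, B10=F, B11=S
run #6 (t=25) runs B2->S, B1->F, B3->T, B3->T, B3->T, B3->F, B4->F, B7->S, B6->F, B9->E, B8->T, B11->E, B10->T; records B1=F, B2=S, B3=T, B3=F, B4=F, B6=F, B7=S, B8=T, B9=E, B10=T, B11=E
run #7 (t=29) runs B2->E, B1->T, B2->S, B1->F, B3->T, B3->T, B3->T, B3->T, B3->T, B3->T, B3->T, B3->F, B4->F, B7->S, ...; records B1=T, B1=F, B2=S, B2=E, B3=T, B3=F, B4=F, B6=F, B7=S, B8=T, B9=E, B10=T, B11=E
union over all inputs: B1=T, B1=F, B2=S, B2=E, B3=T, B3=F, B4=T, B4=F, B5=F, B6=F, B7=S, B8=T, B8=F, B9=S, B9=E, B10=T, B10=F, B11=S, B11=E (19 outcomes)
no size-1 subset reaches all 19 outcomes (best union: 13/19)
no size-2 subset reaches all 19 outcomes (best union: 17/19)
inputs {1, 3, 7} (size 3) cover everything; no size-3 subset with a lexicographically smaller index list covers all 19

Answer: 1, 3, 7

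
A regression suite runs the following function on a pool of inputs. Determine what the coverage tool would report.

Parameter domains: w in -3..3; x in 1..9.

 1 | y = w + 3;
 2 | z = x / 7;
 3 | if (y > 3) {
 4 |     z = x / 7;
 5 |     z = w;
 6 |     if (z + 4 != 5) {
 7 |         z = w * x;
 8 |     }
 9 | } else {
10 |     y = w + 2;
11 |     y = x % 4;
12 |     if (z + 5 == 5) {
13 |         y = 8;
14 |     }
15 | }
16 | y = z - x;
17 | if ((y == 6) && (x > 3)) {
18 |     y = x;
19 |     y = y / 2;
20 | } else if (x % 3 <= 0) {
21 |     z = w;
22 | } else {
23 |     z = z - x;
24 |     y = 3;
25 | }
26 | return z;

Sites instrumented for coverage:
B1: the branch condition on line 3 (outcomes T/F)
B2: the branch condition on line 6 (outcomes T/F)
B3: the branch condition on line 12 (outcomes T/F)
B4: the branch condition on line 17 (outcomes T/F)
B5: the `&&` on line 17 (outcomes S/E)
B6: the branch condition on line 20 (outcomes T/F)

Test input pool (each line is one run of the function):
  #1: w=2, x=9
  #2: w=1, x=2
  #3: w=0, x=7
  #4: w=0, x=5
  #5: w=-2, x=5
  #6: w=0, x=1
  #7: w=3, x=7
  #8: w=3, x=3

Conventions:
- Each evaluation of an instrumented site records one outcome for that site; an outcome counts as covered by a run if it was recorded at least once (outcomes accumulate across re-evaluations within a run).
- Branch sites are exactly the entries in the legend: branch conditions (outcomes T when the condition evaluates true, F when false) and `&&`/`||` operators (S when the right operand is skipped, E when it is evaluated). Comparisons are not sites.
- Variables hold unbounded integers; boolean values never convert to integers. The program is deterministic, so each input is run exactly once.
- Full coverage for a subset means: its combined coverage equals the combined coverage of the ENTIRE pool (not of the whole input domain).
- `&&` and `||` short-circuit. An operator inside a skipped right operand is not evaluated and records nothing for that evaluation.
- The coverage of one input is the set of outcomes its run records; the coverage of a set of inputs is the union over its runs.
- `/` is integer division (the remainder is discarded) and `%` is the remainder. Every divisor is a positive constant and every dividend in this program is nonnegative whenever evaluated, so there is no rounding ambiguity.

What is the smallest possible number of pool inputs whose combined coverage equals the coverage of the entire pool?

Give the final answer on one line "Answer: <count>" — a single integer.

input #1, w=2, x=9: events B1->T, B2->T, B5->S, B4->F, B6->T; outcomes B1=T, B2=T, B4=F, B5=S, B6=T
input #2, w=1, x=2: events B1->T, B2->F, B5->S, B4->F, B6->F; outcomes B1=T, B2=F, B4=F, B5=S, B6=F
input #3, w=0, x=7: events B1->F, B3->F, B5->S, B4->F, B6->F; outcomes B1=F, B3=F, B4=F, B5=S, B6=F
input #4, w=0, x=5: events B1->F, B3->T, B5->S, B4->F, B6->F; outcomes B1=F, B3=T, B4=F, B5=S, B6=F
input #5, w=-2, x=5: events B1->F, B3->T, B5->S, B4->F, B6->F; outcomes B1=F, B3=T, B4=F, B5=S, B6=F
input #6, w=0, x=1: events B1->F, B3->T, B5->S, B4->F, B6->F; outcomes B1=F, B3=T, B4=F, B5=S, B6=F
input #7, w=3, x=7: events B1->T, B2->T, B5->S, B4->F, B6->F; outcomes B1=T, B2=T, B4=F, B5=S, B6=F
input #8, w=3, x=3: events B1->T, B2->T, B5->E, B4->F, B6->T; outcomes B1=T, B2=T, B4=F, B5=E, B6=T
together the pool reaches 11 outcomes: B1=T, B1=F, B2=T, B2=F, B3=T, B3=F, B4=F, B5=S, B5=E, B6=T, B6=F
size 1 is not enough: best union over all size-1 subsets is 5/11
size 2 is not enough: best union over all size-2 subsets is 9/11
size 3 is not enough: best union over all size-3 subsets is 10/11
inputs {2, 3, 4, 8} (size 4) cover everything; no size-4 subset with a lexicographically smaller index list covers all 11

Answer: 4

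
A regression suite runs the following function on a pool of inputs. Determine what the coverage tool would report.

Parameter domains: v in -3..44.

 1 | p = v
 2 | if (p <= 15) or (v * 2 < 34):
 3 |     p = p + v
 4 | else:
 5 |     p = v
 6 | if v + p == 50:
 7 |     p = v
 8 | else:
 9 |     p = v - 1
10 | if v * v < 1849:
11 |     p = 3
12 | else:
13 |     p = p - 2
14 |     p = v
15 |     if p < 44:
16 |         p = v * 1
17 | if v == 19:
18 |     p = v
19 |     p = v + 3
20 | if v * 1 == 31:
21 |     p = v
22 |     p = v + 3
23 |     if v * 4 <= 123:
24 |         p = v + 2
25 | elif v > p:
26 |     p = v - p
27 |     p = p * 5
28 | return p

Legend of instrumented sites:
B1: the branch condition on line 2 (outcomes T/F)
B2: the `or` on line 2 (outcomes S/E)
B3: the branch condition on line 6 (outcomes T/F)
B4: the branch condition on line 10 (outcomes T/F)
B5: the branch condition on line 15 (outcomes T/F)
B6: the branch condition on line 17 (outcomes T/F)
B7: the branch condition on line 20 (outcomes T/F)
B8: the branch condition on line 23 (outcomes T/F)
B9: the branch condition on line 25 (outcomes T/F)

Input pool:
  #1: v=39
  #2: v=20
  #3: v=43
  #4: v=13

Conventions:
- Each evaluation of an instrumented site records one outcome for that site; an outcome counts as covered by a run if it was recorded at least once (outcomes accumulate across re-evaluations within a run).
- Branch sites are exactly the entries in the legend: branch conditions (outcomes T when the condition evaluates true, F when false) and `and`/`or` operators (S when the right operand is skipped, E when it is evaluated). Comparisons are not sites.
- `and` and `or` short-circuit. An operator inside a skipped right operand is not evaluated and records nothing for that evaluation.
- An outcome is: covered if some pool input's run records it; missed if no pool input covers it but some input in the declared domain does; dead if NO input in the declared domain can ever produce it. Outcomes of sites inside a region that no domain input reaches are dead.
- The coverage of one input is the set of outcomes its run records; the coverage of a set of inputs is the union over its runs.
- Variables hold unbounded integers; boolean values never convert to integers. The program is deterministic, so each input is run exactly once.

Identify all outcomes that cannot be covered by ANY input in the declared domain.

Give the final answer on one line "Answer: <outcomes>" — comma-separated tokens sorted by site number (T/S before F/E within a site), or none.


sweeping the full domain (48 inputs) for each outcome:
  B8=T: zero occurrences over every domain input -> dead
  reachable outcomes have witnesses, e.g. B1=T (e.g. v=-3), B1=F (e.g. v=17), B2=S (e.g. v=-3), B2=E (e.g. v=16)
Answer: B8=T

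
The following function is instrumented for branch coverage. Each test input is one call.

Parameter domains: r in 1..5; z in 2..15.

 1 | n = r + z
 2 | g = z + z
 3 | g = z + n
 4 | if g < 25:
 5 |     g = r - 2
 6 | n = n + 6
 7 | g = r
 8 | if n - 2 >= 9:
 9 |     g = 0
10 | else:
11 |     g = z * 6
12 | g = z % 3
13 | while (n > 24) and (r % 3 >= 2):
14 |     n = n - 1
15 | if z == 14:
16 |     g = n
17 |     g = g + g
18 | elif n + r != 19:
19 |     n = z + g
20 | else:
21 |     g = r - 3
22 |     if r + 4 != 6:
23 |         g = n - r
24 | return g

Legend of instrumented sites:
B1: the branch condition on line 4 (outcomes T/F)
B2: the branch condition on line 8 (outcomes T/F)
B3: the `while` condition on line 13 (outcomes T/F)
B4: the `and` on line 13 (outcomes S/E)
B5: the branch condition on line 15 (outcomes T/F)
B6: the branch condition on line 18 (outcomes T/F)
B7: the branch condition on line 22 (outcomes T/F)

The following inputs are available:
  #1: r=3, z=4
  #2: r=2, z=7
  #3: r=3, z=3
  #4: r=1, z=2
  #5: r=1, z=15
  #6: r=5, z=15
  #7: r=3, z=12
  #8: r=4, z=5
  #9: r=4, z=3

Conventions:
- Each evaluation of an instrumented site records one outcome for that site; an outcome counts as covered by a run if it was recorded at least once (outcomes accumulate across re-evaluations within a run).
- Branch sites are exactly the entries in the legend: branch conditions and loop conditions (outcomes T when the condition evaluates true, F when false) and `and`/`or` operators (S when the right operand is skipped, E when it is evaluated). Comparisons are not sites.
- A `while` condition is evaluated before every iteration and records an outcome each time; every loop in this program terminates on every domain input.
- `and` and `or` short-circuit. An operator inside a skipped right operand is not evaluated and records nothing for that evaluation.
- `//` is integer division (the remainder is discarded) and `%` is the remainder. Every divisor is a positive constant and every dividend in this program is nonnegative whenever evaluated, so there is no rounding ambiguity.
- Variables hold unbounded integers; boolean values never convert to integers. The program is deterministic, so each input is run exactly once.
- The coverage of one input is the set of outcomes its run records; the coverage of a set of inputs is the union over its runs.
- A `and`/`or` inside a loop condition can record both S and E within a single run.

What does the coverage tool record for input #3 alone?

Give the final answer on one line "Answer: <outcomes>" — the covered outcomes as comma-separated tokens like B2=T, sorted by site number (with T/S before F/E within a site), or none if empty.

Simulating input #3 (r=3, z=3) step by step:
  B1->T, B2->T, B4->S, B3->F, B5->F, B6->T
as a set, this run covers: B1=T, B2=T, B3=F, B4=S, B5=F, B6=T

Answer: B1=T, B2=T, B3=F, B4=S, B5=F, B6=T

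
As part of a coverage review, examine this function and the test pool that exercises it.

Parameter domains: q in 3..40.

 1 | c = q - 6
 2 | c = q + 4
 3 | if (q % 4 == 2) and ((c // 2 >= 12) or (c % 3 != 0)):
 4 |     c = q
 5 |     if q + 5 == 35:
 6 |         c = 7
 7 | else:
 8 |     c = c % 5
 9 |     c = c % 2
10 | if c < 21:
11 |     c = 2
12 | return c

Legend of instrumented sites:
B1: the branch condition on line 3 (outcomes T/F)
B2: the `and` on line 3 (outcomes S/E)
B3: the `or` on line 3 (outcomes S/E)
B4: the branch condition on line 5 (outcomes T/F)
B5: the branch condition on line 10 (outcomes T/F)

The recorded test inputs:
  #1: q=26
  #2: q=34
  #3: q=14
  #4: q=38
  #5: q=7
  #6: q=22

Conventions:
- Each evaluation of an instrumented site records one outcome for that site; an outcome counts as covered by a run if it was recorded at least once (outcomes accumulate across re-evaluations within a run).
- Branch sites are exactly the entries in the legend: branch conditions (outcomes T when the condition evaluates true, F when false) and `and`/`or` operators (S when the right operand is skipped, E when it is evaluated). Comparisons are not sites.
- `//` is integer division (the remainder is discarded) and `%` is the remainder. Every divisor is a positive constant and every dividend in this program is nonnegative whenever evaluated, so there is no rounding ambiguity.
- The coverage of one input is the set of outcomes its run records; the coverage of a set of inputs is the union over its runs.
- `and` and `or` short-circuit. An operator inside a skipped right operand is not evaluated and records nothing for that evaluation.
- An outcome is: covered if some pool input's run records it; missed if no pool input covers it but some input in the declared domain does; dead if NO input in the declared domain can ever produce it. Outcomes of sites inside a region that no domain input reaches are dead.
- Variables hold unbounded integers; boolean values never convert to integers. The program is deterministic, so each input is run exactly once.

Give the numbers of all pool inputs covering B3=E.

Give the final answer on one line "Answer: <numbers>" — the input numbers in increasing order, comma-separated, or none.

input #1 (q=26): does not produce B3=E
input #2 (q=34): does not produce B3=E
input #3 (q=14): produces B3=E
input #4 (q=38): does not produce B3=E
input #5 (q=7): does not produce B3=E
input #6 (q=22): does not produce B3=E

Answer: 3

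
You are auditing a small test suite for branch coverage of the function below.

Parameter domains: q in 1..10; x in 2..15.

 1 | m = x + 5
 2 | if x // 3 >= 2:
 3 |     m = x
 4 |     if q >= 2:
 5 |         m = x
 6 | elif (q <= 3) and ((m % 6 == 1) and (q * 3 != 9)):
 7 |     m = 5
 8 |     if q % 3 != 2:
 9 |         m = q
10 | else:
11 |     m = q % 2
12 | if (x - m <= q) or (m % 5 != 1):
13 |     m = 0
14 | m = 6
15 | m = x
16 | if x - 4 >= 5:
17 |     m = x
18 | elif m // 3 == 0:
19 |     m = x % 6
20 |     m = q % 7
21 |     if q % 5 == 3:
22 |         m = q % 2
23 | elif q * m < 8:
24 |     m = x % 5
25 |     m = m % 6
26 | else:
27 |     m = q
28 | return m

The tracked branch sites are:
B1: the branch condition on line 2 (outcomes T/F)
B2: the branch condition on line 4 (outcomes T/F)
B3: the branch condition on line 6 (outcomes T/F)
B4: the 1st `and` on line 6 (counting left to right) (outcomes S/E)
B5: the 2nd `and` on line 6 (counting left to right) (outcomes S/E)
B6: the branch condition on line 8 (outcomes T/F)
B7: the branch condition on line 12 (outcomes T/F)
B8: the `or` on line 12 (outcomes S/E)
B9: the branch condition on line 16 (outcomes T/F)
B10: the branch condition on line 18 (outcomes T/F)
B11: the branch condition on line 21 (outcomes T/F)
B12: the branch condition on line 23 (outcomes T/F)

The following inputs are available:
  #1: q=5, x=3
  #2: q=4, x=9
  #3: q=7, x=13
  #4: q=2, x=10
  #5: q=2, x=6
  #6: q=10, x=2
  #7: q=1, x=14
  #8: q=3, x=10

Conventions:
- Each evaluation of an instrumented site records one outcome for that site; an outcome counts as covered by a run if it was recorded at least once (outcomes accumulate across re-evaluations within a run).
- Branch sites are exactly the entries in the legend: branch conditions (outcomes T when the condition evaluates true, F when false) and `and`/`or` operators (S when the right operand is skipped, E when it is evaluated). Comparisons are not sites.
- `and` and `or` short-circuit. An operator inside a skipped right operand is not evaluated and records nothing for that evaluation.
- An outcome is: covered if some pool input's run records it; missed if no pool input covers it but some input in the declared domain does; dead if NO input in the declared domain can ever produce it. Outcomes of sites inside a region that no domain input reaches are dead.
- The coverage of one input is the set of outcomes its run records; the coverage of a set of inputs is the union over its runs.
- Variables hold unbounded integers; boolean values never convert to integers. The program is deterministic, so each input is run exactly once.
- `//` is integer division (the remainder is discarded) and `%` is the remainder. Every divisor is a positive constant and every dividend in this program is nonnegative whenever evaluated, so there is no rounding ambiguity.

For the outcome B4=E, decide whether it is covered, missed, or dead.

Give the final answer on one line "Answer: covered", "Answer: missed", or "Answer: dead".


no pool input records B4=E
but domain input (q=1, x=2) does record it -> reachable, so missed
Answer: missed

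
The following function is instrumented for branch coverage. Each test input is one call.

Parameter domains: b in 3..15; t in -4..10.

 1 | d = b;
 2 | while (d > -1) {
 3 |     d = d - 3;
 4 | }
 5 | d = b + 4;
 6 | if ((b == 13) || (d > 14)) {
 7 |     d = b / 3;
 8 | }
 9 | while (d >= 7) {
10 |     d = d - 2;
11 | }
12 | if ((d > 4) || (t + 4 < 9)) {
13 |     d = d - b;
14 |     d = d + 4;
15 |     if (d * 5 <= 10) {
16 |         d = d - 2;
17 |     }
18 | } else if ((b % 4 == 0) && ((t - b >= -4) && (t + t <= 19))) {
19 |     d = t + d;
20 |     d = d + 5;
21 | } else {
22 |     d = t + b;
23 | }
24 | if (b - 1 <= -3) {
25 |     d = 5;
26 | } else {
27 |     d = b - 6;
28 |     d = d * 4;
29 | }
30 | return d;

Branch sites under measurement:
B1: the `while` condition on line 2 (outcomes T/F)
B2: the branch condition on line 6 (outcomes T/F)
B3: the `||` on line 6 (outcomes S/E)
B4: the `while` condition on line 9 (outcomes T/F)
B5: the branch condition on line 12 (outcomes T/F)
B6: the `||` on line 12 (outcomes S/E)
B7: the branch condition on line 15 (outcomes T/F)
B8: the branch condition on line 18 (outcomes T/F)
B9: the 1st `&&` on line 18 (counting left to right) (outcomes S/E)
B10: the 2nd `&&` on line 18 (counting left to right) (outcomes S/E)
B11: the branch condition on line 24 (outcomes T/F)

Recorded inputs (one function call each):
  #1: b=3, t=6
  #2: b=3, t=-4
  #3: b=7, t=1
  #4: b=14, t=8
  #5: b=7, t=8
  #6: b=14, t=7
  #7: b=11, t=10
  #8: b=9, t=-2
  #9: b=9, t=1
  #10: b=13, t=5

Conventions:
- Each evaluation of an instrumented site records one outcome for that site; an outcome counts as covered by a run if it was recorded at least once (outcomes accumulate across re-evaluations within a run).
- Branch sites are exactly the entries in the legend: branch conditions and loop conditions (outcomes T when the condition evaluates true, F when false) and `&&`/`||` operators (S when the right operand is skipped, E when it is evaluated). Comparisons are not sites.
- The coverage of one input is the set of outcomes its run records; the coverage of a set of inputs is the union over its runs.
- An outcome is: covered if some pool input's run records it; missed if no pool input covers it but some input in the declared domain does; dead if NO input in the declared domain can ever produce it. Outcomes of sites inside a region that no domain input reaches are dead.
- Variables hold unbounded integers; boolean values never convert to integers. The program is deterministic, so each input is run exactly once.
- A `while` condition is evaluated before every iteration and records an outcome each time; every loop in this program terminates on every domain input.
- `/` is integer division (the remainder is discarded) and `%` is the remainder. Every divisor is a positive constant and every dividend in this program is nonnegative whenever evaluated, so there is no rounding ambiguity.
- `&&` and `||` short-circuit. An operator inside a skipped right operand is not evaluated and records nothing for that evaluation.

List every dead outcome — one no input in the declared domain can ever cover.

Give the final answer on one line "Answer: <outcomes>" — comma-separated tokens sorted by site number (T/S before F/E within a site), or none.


checking every outcome against all 195 domain inputs:
  B11=T: unreachable across the whole domain -> dead
  reachable outcomes have witnesses, e.g. B1=T (e.g. b=3, t=-4), B1=F (e.g. b=3, t=-4), B2=T (e.g. b=11, t=-4), B2=F (e.g. b=3, t=-4)
Answer: B11=T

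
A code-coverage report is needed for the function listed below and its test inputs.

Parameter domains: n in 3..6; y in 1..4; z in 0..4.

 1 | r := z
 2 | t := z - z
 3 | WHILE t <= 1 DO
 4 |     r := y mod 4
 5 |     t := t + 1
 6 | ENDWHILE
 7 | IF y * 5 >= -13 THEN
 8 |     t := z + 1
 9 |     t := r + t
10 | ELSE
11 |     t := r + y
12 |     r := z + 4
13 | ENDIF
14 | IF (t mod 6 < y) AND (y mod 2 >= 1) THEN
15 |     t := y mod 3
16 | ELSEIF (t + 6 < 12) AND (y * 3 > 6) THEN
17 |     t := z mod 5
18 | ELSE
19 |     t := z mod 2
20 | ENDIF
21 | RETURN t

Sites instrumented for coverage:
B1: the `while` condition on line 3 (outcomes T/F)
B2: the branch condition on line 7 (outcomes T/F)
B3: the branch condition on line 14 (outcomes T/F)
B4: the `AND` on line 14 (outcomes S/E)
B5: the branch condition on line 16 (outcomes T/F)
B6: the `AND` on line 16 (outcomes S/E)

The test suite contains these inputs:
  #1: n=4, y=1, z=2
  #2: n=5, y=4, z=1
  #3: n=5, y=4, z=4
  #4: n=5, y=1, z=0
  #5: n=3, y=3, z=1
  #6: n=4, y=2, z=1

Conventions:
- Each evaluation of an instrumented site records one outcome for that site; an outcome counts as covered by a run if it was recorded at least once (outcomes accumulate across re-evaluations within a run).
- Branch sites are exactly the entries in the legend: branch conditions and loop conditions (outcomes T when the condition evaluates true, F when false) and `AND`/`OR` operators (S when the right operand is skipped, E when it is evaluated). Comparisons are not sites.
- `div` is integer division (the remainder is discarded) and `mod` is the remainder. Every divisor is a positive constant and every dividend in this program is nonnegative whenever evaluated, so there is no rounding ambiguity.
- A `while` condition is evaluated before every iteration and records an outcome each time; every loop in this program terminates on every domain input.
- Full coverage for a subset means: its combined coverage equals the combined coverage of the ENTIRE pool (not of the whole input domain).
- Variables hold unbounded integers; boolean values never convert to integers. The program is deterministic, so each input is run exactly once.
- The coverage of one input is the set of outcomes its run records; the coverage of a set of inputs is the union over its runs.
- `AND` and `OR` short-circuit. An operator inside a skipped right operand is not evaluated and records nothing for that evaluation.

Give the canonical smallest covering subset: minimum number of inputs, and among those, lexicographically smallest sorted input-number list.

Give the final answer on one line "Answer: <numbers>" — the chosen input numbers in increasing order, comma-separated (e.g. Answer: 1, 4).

test 1 (n=4, y=1, z=2) hits B1=T, B1=F, B2=T, B3=F, B4=S, B5=F, B6=E
test 2 (n=5, y=4, z=1) hits B1=T, B1=F, B2=T, B3=F, B4=E, B5=T, B6=E
test 3 (n=5, y=4, z=4) hits B1=T, B1=F, B2=T, B3=F, B4=S, B5=T, B6=E
test 4 (n=5, y=1, z=0) hits B1=T, B1=F, B2=T, B3=F, B4=S, B5=F, B6=E
test 5 (n=3, y=3, z=1) hits B1=T, B1=F, B2=T, B3=F, B4=S, B5=T, B6=E
test 6 (n=4, y=2, z=1) hits B1=T, B1=F, B2=T, B3=F, B4=S, B5=F, B6=E
together the pool reaches 9 outcomes: B1=T, B1=F, B2=T, B3=F, B4=S, B4=E, B5=T, B5=F, B6=E
size 1 is not enough: best union over all size-1 subsets is 7/9
size 2: inputs {1, 2} cover all 9 outcomes, and no lexicographically smaller subset of this size does

Answer: 1, 2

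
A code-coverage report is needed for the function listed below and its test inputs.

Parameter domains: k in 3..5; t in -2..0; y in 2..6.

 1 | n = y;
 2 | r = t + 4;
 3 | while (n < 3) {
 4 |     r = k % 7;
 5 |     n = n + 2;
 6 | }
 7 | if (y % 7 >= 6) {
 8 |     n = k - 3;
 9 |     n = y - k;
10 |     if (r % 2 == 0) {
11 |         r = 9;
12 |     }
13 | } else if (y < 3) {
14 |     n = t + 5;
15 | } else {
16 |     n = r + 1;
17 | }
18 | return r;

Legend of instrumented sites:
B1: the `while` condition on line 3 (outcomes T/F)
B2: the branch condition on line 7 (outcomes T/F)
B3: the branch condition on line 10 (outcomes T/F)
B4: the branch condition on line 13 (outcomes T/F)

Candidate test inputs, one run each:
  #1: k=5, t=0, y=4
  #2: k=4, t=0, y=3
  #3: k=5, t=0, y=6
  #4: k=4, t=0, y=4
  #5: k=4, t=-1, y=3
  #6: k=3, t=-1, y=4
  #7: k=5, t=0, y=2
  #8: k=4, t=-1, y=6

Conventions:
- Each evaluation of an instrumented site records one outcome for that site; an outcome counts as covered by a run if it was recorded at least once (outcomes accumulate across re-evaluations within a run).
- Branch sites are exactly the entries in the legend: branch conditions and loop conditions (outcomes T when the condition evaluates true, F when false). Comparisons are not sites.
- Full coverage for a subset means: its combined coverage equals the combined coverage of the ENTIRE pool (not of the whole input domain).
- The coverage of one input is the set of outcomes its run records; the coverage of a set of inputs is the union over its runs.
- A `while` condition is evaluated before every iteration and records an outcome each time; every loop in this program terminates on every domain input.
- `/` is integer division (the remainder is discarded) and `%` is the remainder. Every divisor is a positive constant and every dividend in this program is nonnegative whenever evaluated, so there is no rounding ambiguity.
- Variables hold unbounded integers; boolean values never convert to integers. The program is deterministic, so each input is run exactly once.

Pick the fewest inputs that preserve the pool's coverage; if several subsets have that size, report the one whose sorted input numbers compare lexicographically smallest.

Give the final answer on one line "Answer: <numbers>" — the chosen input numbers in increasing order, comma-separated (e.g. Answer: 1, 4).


test 1 (k=5, t=0, y=4) fires B1->F, B2->F, B4->F; hits B1=F, B2=F, B4=F
test 2 (k=4, t=0, y=3) fires B1->F, B2->F, B4->F; hits B1=F, B2=F, B4=F
test 3 (k=5, t=0, y=6) fires B1->F, B2->T, B3->T; hits B1=F, B2=T, B3=T
test 4 (k=4, t=0, y=4) fires B1->F, B2->F, B4->F; hits B1=F, B2=F, B4=F
test 5 (k=4, t=-1, y=3) fires B1->F, B2->F, B4->F; hits B1=F, B2=F, B4=F
test 6 (k=3, t=-1, y=4) fires B1->F, B2->F, B4->F; hits B1=F, B2=F, B4=F
test 7 (k=5, t=0, y=2) fires B1->T, B1->F, B2->F, B4->T; hits B1=T, B1=F, B2=F, B4=T
test 8 (k=4, t=-1, y=6) fires B1->F, B2->T, B3->F; hits B1=F, B2=T, B3=F
pool-wide coverage (8 outcomes): B1=T, B1=F, B2=T, B2=F, B3=T, B3=F, B4=T, B4=F
size 1 is not enough: best union over all size-1 subsets is 4/8
size 2 is not enough: best union over all size-2 subsets is 6/8
size 3 is not enough: best union over all size-3 subsets is 7/8
inputs {1, 3, 7, 8} (size 4) cover everything; no size-4 subset with a lexicographically smaller index list covers all 8
Answer: 1, 3, 7, 8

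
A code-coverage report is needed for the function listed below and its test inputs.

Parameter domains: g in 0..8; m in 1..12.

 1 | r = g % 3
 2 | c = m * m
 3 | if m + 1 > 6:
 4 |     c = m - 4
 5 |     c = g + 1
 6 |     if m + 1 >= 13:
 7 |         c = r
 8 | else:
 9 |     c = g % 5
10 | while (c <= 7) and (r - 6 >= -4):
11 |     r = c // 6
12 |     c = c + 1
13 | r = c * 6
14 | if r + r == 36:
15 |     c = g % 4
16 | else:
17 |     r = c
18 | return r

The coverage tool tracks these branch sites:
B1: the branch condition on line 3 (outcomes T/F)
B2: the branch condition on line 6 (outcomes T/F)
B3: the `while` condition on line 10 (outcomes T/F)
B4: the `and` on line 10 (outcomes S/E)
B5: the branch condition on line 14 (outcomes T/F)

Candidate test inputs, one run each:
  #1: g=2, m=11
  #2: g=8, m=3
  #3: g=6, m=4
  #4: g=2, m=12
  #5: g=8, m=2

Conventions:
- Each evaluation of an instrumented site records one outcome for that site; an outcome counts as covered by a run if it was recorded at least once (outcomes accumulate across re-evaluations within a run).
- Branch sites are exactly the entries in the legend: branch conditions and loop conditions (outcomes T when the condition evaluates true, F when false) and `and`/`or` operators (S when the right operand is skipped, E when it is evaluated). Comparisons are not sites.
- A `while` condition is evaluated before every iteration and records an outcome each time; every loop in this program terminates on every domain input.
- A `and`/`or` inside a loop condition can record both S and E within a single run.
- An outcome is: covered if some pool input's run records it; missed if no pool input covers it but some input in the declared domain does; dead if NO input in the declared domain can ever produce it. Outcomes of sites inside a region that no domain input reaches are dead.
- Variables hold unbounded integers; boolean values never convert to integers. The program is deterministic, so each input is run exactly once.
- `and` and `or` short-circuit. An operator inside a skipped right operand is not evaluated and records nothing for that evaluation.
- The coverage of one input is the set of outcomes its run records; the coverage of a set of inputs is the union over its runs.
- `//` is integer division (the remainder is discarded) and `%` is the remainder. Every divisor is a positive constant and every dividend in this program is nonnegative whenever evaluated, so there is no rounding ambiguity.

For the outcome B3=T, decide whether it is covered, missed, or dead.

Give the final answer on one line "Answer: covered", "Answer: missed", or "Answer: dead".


B3=T is recorded by pool input(s) 1, 2, 4, 5 -> covered
Answer: covered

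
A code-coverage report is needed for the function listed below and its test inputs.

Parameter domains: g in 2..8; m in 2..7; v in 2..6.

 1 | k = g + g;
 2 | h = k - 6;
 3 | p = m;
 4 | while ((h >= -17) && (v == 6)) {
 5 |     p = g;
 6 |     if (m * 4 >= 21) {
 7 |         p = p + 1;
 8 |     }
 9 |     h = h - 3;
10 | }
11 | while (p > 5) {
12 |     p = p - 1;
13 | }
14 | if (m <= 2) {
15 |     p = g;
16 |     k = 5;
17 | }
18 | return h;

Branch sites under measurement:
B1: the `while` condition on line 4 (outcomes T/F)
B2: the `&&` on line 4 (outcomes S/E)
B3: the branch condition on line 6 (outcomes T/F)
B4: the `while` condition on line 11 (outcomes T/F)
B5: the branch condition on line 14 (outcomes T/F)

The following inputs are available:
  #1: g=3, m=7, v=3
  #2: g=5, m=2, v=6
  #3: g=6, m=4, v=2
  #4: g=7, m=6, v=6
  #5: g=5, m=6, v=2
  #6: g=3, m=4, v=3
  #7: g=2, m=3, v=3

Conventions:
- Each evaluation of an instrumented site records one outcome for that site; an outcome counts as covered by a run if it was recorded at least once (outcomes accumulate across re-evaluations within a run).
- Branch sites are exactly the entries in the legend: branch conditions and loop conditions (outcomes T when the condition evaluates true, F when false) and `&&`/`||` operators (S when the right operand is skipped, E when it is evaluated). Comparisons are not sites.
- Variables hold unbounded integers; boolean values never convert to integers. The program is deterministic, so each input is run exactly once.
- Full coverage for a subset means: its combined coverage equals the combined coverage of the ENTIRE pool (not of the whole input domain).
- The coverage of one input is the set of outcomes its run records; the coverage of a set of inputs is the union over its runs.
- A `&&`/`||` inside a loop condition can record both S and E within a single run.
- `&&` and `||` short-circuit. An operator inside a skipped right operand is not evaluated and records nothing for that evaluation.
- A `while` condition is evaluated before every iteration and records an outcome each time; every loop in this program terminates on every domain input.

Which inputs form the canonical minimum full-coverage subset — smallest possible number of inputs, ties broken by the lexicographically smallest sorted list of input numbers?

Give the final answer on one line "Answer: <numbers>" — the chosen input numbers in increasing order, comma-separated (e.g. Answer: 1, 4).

test 1 (g=3, m=7, v=3) hits B1=F, B2=E, B4=T, B4=F, B5=F
test 2 (g=5, m=2, v=6) hits B1=T, B1=F, B2=S, B2=E, B3=F, B4=F, B5=T
test 3 (g=6, m=4, v=2) hits B1=F, B2=E, B4=F, B5=F
test 4 (g=7, m=6, v=6) hits B1=T, B1=F, B2=S, B2=E, B3=T, B4=T, B4=F, B5=F
test 5 (g=5, m=6, v=2) hits B1=F, B2=E, B4=T, B4=F, B5=F
test 6 (g=3, m=4, v=3) hits B1=F, B2=E, B4=F, B5=F
test 7 (g=2, m=3, v=3) hits B1=F, B2=E, B4=F, B5=F
together the pool reaches 10 outcomes: B1=T, B1=F, B2=S, B2=E, B3=T, B3=F, B4=T, B4=F, B5=T, B5=F
every size-1 subset falls short of the 10 outcomes (best: 8/10)
size 2: inputs {2, 4} cover all 10 outcomes, and no lexicographically smaller subset of this size does

Answer: 2, 4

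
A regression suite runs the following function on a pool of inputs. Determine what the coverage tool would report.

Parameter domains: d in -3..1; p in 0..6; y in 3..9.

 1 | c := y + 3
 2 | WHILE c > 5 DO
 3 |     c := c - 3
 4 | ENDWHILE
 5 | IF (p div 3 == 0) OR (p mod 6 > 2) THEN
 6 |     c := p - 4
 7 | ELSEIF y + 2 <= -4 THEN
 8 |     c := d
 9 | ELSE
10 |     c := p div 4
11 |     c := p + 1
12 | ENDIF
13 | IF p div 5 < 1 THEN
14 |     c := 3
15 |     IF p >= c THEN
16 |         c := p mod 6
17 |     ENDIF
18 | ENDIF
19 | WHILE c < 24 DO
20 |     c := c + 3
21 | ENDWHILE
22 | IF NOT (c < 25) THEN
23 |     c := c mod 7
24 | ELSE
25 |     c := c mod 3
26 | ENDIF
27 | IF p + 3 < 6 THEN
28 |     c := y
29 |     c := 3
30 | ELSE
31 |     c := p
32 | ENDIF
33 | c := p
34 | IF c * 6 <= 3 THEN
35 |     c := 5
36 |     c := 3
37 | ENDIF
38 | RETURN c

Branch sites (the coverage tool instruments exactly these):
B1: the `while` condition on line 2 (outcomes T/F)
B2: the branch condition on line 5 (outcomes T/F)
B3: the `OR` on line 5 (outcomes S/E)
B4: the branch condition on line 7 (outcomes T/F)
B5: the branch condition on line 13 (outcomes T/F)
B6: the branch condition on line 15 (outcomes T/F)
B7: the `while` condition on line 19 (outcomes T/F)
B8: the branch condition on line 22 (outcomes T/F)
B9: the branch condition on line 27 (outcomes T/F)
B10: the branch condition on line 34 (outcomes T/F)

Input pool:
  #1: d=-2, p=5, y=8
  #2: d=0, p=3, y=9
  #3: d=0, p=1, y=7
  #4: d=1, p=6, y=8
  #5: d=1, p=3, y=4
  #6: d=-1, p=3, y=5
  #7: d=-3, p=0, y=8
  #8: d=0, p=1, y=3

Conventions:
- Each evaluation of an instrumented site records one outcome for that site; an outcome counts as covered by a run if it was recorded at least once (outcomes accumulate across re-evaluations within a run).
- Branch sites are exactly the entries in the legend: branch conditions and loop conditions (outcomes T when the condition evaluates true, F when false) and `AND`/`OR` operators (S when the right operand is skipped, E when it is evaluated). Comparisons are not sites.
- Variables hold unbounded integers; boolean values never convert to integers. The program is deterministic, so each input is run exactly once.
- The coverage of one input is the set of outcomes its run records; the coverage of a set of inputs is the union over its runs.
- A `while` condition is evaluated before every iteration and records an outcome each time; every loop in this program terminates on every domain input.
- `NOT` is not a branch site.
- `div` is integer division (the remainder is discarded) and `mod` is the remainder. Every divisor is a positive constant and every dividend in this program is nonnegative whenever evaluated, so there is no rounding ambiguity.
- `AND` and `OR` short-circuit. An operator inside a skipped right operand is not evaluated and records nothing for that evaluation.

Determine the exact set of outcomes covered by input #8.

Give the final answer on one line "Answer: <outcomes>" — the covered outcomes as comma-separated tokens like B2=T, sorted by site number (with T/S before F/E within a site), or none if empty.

Event log for input #8 (d=0, p=1, y=3):
  B1->T, B1->F, B3->S, B2->T, B5->T, B6->F, B7->T, B7->T, B7->T, B7->T
  B7->T, B7->T, B7->T, B7->F, B8->F, B9->T, B10->F
as a set, this run covers: B1=T, B1=F, B2=T, B3=S, B5=T, B6=F, B7=T, B7=F, B8=F, B9=T, B10=F

Answer: B1=T, B1=F, B2=T, B3=S, B5=T, B6=F, B7=T, B7=F, B8=F, B9=T, B10=F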